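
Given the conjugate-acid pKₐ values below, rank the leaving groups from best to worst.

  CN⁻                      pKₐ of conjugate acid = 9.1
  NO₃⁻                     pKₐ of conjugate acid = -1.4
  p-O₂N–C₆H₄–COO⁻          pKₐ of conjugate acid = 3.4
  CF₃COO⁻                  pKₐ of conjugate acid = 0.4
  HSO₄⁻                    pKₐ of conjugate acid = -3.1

Lower conjugate-acid pKₐ ⇒ weaker base ⇒ better leaving group.
Sorting by the given values: HSO₄⁻ (-3.1), NO₃⁻ (-1.4), CF₃COO⁻ (0.4), p-O₂N–C₆H₄–COO⁻ (3.4), CN⁻ (9.1).

HSO₄⁻ > NO₃⁻ > CF₃COO⁻ > p-O₂N–C₆H₄–COO⁻ > CN⁻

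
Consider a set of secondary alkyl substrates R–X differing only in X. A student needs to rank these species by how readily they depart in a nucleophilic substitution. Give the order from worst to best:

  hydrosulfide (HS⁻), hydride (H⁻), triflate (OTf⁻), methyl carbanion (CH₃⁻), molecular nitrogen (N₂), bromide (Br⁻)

methyl carbanion (CH₃⁻) < hydride (H⁻) < hydrosulfide (HS⁻) < bromide (Br⁻) < triflate (OTf⁻) < molecular nitrogen (N₂)

Leaving-group ability tracks the stability of the departed species; conjugate-acid pKₐ is the usual yardstick (lower pKₐ → better LG).
molecular nitrogen (N₂): no meaningful conjugate acid; N₂ departs as an exceptionally stable neutral molecule
triflate (OTf⁻): pKₐ(CF₃SO₃H (triflic acid)) ≈ -14 — charge spread over three oxygens and a CF₃ group; the premier leaving group in synthesis
bromide (Br⁻): pKₐ(HBr) ≈ -9 — weak base; good leaving group
hydrosulfide (HS⁻): pKₐ(H₂S) ≈ 7 — larger and more polarisable than the oxygen analogue
hydride (H⁻): pKₐ(H₂) ≈ 36 — extremely strong base; leaves only in special hydride-transfer contexts
methyl carbanion (CH₃⁻): pKₐ(CH₄) ≈ 48
Reversing gives the worst-to-best order requested.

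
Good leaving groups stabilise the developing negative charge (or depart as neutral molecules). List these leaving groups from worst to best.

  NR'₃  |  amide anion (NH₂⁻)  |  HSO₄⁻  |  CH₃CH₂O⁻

amide anion (NH₂⁻) < CH₃CH₂O⁻ < NR'₃ < HSO₄⁻

Rank by basicity of the departing species: weakest base leaves most easily.
HSO₄⁻: pKₐ(H₂SO₄) ≈ -3
NR'₃: pKₐ(R'₃NH⁺) ≈ 10.7
CH₃CH₂O⁻: pKₐ(CH₃CH₂OH) ≈ 16 — strong base; alkoxides do not leave unassisted
amide anion (NH₂⁻): pKₐ(NH₃) ≈ 38
Listed from poorest to best leaving group as asked.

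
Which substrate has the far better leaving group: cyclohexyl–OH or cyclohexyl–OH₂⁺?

From cyclohexyl–OH the departing group would be OH⁻ (pKₐ(H₂O) ≈ 15.7). Strong base; essentially never leaves without prior activation.
From cyclohexyl–OH₂⁺ the leaving group is H₂O (pKₐ(H₃O⁺) ≈ -1.7). Neutral; leaves from a protonated alcohol (R–OH₂⁺).
(In practice cyclohexyl–OH₂⁺ is made from cyclohexyl–OH by protonation with strong acid, converting the leaving group from hydroxide to neutral water.)

cyclohexyl–OH₂⁺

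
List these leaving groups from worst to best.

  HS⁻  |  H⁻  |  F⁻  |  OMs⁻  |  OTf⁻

A good leaving group is a weak base: the lower the pKₐ of its conjugate acid, the more readily it departs.
OTf⁻: pKₐ(CF₃SO₃H (triflic acid)) ≈ -14
OMs⁻: pKₐ(CH₃SO₃H (MsOH)) ≈ -1.9
F⁻: pKₐ(HF) ≈ 3.2
HS⁻: pKₐ(H₂S) ≈ 7
H⁻: pKₐ(H₂) ≈ 36
Reversing gives the worst-to-best order requested.

H⁻ < HS⁻ < F⁻ < OMs⁻ < OTf⁻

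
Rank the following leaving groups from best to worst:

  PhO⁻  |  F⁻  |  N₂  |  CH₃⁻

Rank by basicity of the departing species: weakest base leaves most easily.
N₂: no meaningful conjugate acid; N₂ departs as an exceptionally stable neutral molecule
F⁻: pKₐ(HF) ≈ 3.2
PhO⁻: pKₐ(C₆H₅OH (phenol)) ≈ 10
CH₃⁻: pKₐ(CH₄) ≈ 48

N₂ > F⁻ > PhO⁻ > CH₃⁻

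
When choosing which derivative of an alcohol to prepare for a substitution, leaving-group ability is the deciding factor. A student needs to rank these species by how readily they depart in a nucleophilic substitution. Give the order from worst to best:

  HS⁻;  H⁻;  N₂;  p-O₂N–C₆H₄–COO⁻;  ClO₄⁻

H⁻ < HS⁻ < p-O₂N–C₆H₄–COO⁻ < ClO₄⁻ < N₂

N₂: no meaningful conjugate acid; N₂ departs as an exceptionally stable neutral molecule
ClO₄⁻: pKₐ(HClO₄) ≈ -10 — extremely weak base; rarely used for safety reasons
p-O₂N–C₆H₄–COO⁻: pKₐ(p-nitrobenzoic acid) ≈ 3.4 — electron-withdrawing nitro group stabilises the carboxylate
HS⁻: pKₐ(H₂S) ≈ 7
H⁻: pKₐ(H₂) ≈ 36 — extremely strong base; leaves only in special hydride-transfer contexts
Reversing gives the worst-to-best order requested.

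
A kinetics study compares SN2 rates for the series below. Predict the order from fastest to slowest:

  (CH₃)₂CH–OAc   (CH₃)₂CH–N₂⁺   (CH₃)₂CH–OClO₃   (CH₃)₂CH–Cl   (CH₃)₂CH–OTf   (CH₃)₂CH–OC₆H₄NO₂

(CH₃)₂CH–N₂⁺ > (CH₃)₂CH–OTf > (CH₃)₂CH–OClO₃ > (CH₃)₂CH–Cl > (CH₃)₂CH–OAc > (CH₃)₂CH–OC₆H₄NO₂

The skeletons are identical, so relative rate is governed entirely by leaving-group ability.
Leaving-group ability tracks the stability of the departed species; conjugate-acid pKₐ is the usual yardstick (lower pKₐ → better LG).
(CH₃)₂CH–N₂⁺ loses N₂: no meaningful conjugate acid; N₂ departs as an exceptionally stable neutral molecule
(CH₃)₂CH–OTf loses OTf⁻: pKₐ(CF₃SO₃H (triflic acid)) ≈ -14
(CH₃)₂CH–OClO₃ loses ClO₄⁻: pKₐ(HClO₄) ≈ -10
(CH₃)₂CH–Cl loses Cl⁻: pKₐ(HCl) ≈ -7
(CH₃)₂CH–OAc loses AcO⁻: pKₐ(CH₃COOH) ≈ 4.8
(CH₃)₂CH–OC₆H₄NO₂ loses p-O₂N–C₆H₄–O⁻: pKₐ(p-nitrophenol) ≈ 7.2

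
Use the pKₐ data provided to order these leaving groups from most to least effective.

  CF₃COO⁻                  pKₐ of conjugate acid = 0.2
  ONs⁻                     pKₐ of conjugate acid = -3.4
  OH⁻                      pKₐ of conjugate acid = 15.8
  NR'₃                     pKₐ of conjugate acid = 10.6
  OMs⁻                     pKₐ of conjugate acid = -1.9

ONs⁻ > OMs⁻ > CF₃COO⁻ > NR'₃ > OH⁻

Lower conjugate-acid pKₐ ⇒ weaker base ⇒ better leaving group.
Sorting by the given values: ONs⁻ (-3.4), OMs⁻ (-1.9), CF₃COO⁻ (0.2), NR'₃ (10.6), OH⁻ (15.8).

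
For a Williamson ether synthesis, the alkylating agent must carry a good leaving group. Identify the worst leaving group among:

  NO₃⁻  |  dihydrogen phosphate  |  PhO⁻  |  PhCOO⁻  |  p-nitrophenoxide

PhO⁻

NO₃⁻: pKₐ(HNO₃) ≈ -1.3
dihydrogen phosphate: pKₐ(H₃PO₄) ≈ 2.1
PhCOO⁻: pKₐ(C₆H₅COOH) ≈ 4.2
p-nitrophenoxide: pKₐ(p-nitrophenol) ≈ 7.2
PhO⁻: pKₐ(C₆H₅OH (phenol)) ≈ 10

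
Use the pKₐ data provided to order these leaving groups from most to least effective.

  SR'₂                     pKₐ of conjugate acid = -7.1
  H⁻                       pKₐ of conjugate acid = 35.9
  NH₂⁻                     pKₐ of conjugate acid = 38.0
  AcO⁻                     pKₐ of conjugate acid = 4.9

Lower conjugate-acid pKₐ ⇒ weaker base ⇒ better leaving group.
Sorting by the given values: SR'₂ (-7.1), AcO⁻ (4.9), H⁻ (35.9), NH₂⁻ (38.0).

SR'₂ > AcO⁻ > H⁻ > NH₂⁻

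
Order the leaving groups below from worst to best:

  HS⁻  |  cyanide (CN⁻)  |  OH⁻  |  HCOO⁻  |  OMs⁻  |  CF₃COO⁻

The more stable X⁻ (or X) is on its own — i.e. the weaker a base it is — the better a leaving group it makes.
OMs⁻: pKₐ(CH₃SO₃H (MsOH)) ≈ -1.9
CF₃COO⁻: pKₐ(CF₃COOH) ≈ 0.2 — strongly electron-withdrawing CF₃ stabilises the carboxylate
HCOO⁻: pKₐ(HCOOH) ≈ 3.8
HS⁻: pKₐ(H₂S) ≈ 7 — larger and more polarisable than the oxygen analogue
cyanide (CN⁻): pKₐ(HCN) ≈ 9.2
OH⁻: pKₐ(H₂O) ≈ 15.7
Listed from poorest to best leaving group as asked.

OH⁻ < cyanide (CN⁻) < HS⁻ < HCOO⁻ < CF₃COO⁻ < OMs⁻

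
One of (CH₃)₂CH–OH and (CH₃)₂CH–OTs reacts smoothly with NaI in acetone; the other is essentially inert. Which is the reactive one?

From (CH₃)₂CH–OH the departing group would be OH⁻ (pKₐ(H₂O) ≈ 15.7). Strong base; essentially never leaves without prior activation.
From (CH₃)₂CH–OTs the leaving group is OTs⁻ (pKₐ(p-CH₃C₆H₄SO₃H (TsOH)) ≈ -2.8). Resonance-delocalised arenesulfonate.
(In practice (CH₃)₂CH–OTs is made from (CH₃)₂CH–OH by treatment with TsCl / pyridine, converting the hydroxyl into a tosylate.)

(CH₃)₂CH–OTs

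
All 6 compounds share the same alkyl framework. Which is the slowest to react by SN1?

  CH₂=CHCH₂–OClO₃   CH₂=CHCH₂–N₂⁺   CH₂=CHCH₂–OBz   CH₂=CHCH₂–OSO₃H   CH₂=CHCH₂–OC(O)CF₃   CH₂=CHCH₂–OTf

CH₂=CHCH₂–OBz

The skeletons are identical, so relative rate is governed entirely by leaving-group ability.
A good leaving group is a weak base: the lower the pKₐ of its conjugate acid, the more readily it departs.
CH₂=CHCH₂–N₂⁺ loses N₂: no meaningful conjugate acid; N₂ departs as an exceptionally stable neutral molecule
CH₂=CHCH₂–OTf loses OTf⁻: pKₐ(CF₃SO₃H (triflic acid)) ≈ -14
CH₂=CHCH₂–OClO₃ loses ClO₄⁻: pKₐ(HClO₄) ≈ -10
CH₂=CHCH₂–OSO₃H loses HSO₄⁻: pKₐ(H₂SO₄) ≈ -3
CH₂=CHCH₂–OC(O)CF₃ loses CF₃COO⁻: pKₐ(CF₃COOH) ≈ 0.2
CH₂=CHCH₂–OBz loses PhCOO⁻: pKₐ(C₆H₅COOH) ≈ 4.2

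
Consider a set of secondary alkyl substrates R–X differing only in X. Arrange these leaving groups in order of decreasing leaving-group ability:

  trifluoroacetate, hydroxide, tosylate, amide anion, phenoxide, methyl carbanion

tosylate > trifluoroacetate > phenoxide > hydroxide > amide anion > methyl carbanion

A good leaving group is a weak base: the lower the pKₐ of its conjugate acid, the more readily it departs.
tosylate: pKₐ(p-CH₃C₆H₄SO₃H (TsOH)) ≈ -2.8
trifluoroacetate: pKₐ(CF₃COOH) ≈ 0.2
phenoxide: pKₐ(C₆H₅OH (phenol)) ≈ 10
hydroxide: pKₐ(H₂O) ≈ 15.7
amide anion: pKₐ(NH₃) ≈ 38
methyl carbanion: pKₐ(CH₄) ≈ 48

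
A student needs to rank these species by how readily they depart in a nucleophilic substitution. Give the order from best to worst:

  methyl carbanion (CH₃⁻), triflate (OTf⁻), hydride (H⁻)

A good leaving group is a weak base: the lower the pKₐ of its conjugate acid, the more readily it departs.
triflate (OTf⁻): pKₐ(CF₃SO₃H (triflic acid)) ≈ -14 — charge spread over three oxygens and a CF₃ group; the premier leaving group in synthesis
hydride (H⁻): pKₐ(H₂) ≈ 36 — extremely strong base; leaves only in special hydride-transfer contexts
methyl carbanion (CH₃⁻): pKₐ(CH₄) ≈ 48 — unstabilised carbanion; the worst conceivable leaving group

triflate (OTf⁻) > hydride (H⁻) > methyl carbanion (CH₃⁻)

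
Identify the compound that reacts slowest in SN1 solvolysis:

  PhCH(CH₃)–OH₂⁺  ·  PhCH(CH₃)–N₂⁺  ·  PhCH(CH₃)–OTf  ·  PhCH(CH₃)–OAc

With the same alkyl group throughout, only the leaving group differentiates the rates.
Rank by basicity of the departing species: weakest base leaves most easily.
PhCH(CH₃)–N₂⁺ loses N₂: no meaningful conjugate acid; N₂ departs as an exceptionally stable neutral molecule
PhCH(CH₃)–OTf loses OTf⁻: pKₐ(CF₃SO₃H (triflic acid)) ≈ -14
PhCH(CH₃)–OH₂⁺ loses H₂O: pKₐ(H₃O⁺) ≈ -1.7
PhCH(CH₃)–OAc loses AcO⁻: pKₐ(CH₃COOH) ≈ 4.8

PhCH(CH₃)–OAc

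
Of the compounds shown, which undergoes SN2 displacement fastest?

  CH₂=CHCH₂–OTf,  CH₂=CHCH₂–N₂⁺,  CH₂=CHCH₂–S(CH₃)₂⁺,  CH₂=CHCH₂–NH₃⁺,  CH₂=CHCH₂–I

CH₂=CHCH₂–N₂⁺

Same R in every case — rank the leaving groups.
Leaving-group ability tracks the stability of the departed species; conjugate-acid pKₐ is the usual yardstick (lower pKₐ → better LG).
CH₂=CHCH₂–N₂⁺ loses N₂: no meaningful conjugate acid; N₂ departs as an exceptionally stable neutral molecule
CH₂=CHCH₂–OTf loses OTf⁻: pKₐ(CF₃SO₃H (triflic acid)) ≈ -14
CH₂=CHCH₂–I loses I⁻: pKₐ(HI) ≈ -10
CH₂=CHCH₂–S(CH₃)₂⁺ loses SR'₂: pKₐ(R'₂SH⁺) ≈ -7
CH₂=CHCH₂–NH₃⁺ loses NH₃: pKₐ(NH₄⁺) ≈ 9.2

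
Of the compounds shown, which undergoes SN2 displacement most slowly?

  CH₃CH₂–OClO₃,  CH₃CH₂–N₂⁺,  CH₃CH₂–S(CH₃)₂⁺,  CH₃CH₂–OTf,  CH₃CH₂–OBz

CH₃CH₂–OBz

With the same alkyl group throughout, only the leaving group differentiates the rates.
The more stable X⁻ (or X) is on its own — i.e. the weaker a base it is — the better a leaving group it makes.
CH₃CH₂–N₂⁺ loses N₂: no meaningful conjugate acid; N₂ departs as an exceptionally stable neutral molecule
CH₃CH₂–OTf loses OTf⁻: pKₐ(CF₃SO₃H (triflic acid)) ≈ -14
CH₃CH₂–OClO₃ loses ClO₄⁻: pKₐ(HClO₄) ≈ -10
CH₃CH₂–S(CH₃)₂⁺ loses SR'₂: pKₐ(R'₂SH⁺) ≈ -7
CH₃CH₂–OBz loses PhCOO⁻: pKₐ(C₆H₅COOH) ≈ 4.2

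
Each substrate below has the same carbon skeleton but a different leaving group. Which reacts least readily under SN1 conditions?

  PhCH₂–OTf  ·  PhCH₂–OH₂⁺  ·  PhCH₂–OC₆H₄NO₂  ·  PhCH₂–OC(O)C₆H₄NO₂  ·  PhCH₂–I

PhCH₂–OC₆H₄NO₂

The skeletons are identical, so relative rate is governed entirely by leaving-group ability.
A good leaving group is a weak base: the lower the pKₐ of its conjugate acid, the more readily it departs.
PhCH₂–OTf loses OTf⁻: pKₐ(CF₃SO₃H (triflic acid)) ≈ -14
PhCH₂–I loses I⁻: pKₐ(HI) ≈ -10
PhCH₂–OH₂⁺ loses H₂O: pKₐ(H₃O⁺) ≈ -1.7
PhCH₂–OC(O)C₆H₄NO₂ loses p-O₂N–C₆H₄–COO⁻: pKₐ(p-nitrobenzoic acid) ≈ 3.4
PhCH₂–OC₆H₄NO₂ loses p-O₂N–C₆H₄–O⁻: pKₐ(p-nitrophenol) ≈ 7.2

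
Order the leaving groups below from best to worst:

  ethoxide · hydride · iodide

iodide > ethoxide > hydride

iodide: pKₐ(HI) ≈ -10
ethoxide: pKₐ(CH₃CH₂OH) ≈ 16
hydride: pKₐ(H₂) ≈ 36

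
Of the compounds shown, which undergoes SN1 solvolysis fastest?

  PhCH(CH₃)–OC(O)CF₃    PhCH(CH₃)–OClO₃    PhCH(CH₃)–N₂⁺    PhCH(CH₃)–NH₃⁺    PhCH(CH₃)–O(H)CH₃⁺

PhCH(CH₃)–N₂⁺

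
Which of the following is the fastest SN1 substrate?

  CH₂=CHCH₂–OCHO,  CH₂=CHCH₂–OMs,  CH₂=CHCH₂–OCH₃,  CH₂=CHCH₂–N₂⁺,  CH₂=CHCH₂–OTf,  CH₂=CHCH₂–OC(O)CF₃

The skeletons are identical, so relative rate is governed entirely by leaving-group ability.
Rank by basicity of the departing species: weakest base leaves most easily.
CH₂=CHCH₂–N₂⁺ loses N₂: no meaningful conjugate acid; N₂ departs as an exceptionally stable neutral molecule
CH₂=CHCH₂–OTf loses OTf⁻: pKₐ(CF₃SO₃H (triflic acid)) ≈ -14
CH₂=CHCH₂–OMs loses OMs⁻: pKₐ(CH₃SO₃H (MsOH)) ≈ -1.9
CH₂=CHCH₂–OC(O)CF₃ loses CF₃COO⁻: pKₐ(CF₃COOH) ≈ 0.2
CH₂=CHCH₂–OCHO loses HCOO⁻: pKₐ(HCOOH) ≈ 3.8
CH₂=CHCH₂–OCH₃ loses CH₃O⁻: pKₐ(CH₃OH) ≈ 15.5

CH₂=CHCH₂–N₂⁺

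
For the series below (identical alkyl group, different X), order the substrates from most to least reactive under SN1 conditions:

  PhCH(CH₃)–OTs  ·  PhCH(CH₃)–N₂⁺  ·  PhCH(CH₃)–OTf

Identical carbon frameworks mean the comparison reduces to leaving-group quality.
Rank by basicity of the departing species: weakest base leaves most easily.
PhCH(CH₃)–N₂⁺ loses N₂: no meaningful conjugate acid; N₂ departs as an exceptionally stable neutral molecule
PhCH(CH₃)–OTf loses OTf⁻: pKₐ(CF₃SO₃H (triflic acid)) ≈ -14
PhCH(CH₃)–OTs loses OTs⁻: pKₐ(p-CH₃C₆H₄SO₃H (TsOH)) ≈ -2.8

PhCH(CH₃)–N₂⁺ > PhCH(CH₃)–OTf > PhCH(CH₃)–OTs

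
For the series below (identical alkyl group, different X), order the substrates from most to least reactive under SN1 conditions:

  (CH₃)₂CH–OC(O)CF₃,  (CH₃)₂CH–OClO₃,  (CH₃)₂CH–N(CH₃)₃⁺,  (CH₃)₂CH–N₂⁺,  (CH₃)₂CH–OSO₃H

With the same alkyl group throughout, only the leaving group differentiates the rates.
Rank by basicity of the departing species: weakest base leaves most easily.
(CH₃)₂CH–N₂⁺ loses N₂: no meaningful conjugate acid; N₂ departs as an exceptionally stable neutral molecule
(CH₃)₂CH–OClO₃ loses ClO₄⁻: pKₐ(HClO₄) ≈ -10
(CH₃)₂CH–OSO₃H loses HSO₄⁻: pKₐ(H₂SO₄) ≈ -3
(CH₃)₂CH–OC(O)CF₃ loses CF₃COO⁻: pKₐ(CF₃COOH) ≈ 0.2
(CH₃)₂CH–N(CH₃)₃⁺ loses NR'₃: pKₐ(R'₃NH⁺) ≈ 10.7

(CH₃)₂CH–N₂⁺ > (CH₃)₂CH–OClO₃ > (CH₃)₂CH–OSO₃H > (CH₃)₂CH–OC(O)CF₃ > (CH₃)₂CH–N(CH₃)₃⁺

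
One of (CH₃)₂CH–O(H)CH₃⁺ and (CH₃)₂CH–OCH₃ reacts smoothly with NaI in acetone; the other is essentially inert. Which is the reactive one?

(CH₃)₂CH–O(H)CH₃⁺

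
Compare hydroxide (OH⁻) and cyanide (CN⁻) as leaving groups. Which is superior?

cyanide (CN⁻) is the better leaving group.
pKₐ(HCN) ≈ 9.2 versus pKₐ(H₂O) ≈ 15.7: cyanide (CN⁻) is the much weaker base.
Sp carbon stabilises the charge somewhat, but still a poor LG.

cyanide (CN⁻)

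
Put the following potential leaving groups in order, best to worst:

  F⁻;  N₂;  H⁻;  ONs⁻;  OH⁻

N₂ > ONs⁻ > F⁻ > OH⁻ > H⁻

A good leaving group is a weak base: the lower the pKₐ of its conjugate acid, the more readily it departs.
N₂: no meaningful conjugate acid; N₂ departs as an exceptionally stable neutral molecule
ONs⁻: pKₐ(p-O₂NC₆H₄SO₃H) ≈ -3.5
F⁻: pKₐ(HF) ≈ 3.2
OH⁻: pKₐ(H₂O) ≈ 15.7
H⁻: pKₐ(H₂) ≈ 36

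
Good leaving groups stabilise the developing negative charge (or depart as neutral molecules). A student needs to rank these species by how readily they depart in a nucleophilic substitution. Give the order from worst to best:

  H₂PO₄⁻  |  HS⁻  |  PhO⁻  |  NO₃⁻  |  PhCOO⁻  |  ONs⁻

A good leaving group is a weak base: the lower the pKₐ of its conjugate acid, the more readily it departs.
ONs⁻: pKₐ(p-O₂NC₆H₄SO₃H) ≈ -3.5 — p-nitro group further stabilises the sulfonate
NO₃⁻: pKₐ(HNO₃) ≈ -1.3 — resonance-delocalised over three oxygens
H₂PO₄⁻: pKₐ(H₃PO₄) ≈ 2.1 — moderate base; biological leaving group after further activation
PhCOO⁻: pKₐ(C₆H₅COOH) ≈ 4.2 — aryl carboxylate
HS⁻: pKₐ(H₂S) ≈ 7
PhO⁻: pKₐ(C₆H₅OH (phenol)) ≈ 10 — resonance into the ring helps, but still a poor LG
Reversing gives the worst-to-best order requested.

PhO⁻ < HS⁻ < PhCOO⁻ < H₂PO₄⁻ < NO₃⁻ < ONs⁻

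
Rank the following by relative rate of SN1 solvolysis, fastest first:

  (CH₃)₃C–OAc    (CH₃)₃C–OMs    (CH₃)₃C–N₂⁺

(CH₃)₃C–N₂⁺ > (CH₃)₃C–OMs > (CH₃)₃C–OAc

Identical carbon frameworks mean the comparison reduces to leaving-group quality.
Rank by basicity of the departing species: weakest base leaves most easily.
(CH₃)₃C–N₂⁺ loses N₂: no meaningful conjugate acid; N₂ departs as an exceptionally stable neutral molecule
(CH₃)₃C–OMs loses OMs⁻: pKₐ(CH₃SO₃H (MsOH)) ≈ -1.9
(CH₃)₃C–OAc loses AcO⁻: pKₐ(CH₃COOH) ≈ 4.8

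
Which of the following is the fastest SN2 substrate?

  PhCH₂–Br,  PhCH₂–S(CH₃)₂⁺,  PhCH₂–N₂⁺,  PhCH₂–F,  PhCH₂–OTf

PhCH₂–N₂⁺

With the same alkyl group throughout, only the leaving group differentiates the rates.
Leaving-group ability tracks the stability of the departed species; conjugate-acid pKₐ is the usual yardstick (lower pKₐ → better LG).
PhCH₂–N₂⁺ loses N₂: no meaningful conjugate acid; N₂ departs as an exceptionally stable neutral molecule
PhCH₂–OTf loses OTf⁻: pKₐ(CF₃SO₃H (triflic acid)) ≈ -14
PhCH₂–Br loses Br⁻: pKₐ(HBr) ≈ -9
PhCH₂–S(CH₃)₂⁺ loses SR'₂: pKₐ(R'₂SH⁺) ≈ -7
PhCH₂–F loses F⁻: pKₐ(HF) ≈ 3.2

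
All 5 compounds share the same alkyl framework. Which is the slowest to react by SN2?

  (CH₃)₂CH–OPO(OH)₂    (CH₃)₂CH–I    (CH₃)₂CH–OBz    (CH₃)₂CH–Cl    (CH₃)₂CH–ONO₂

With the same alkyl group throughout, only the leaving group differentiates the rates.
Rank by basicity of the departing species: weakest base leaves most easily.
(CH₃)₂CH–I loses I⁻: pKₐ(HI) ≈ -10
(CH₃)₂CH–Cl loses Cl⁻: pKₐ(HCl) ≈ -7
(CH₃)₂CH–ONO₂ loses NO₃⁻: pKₐ(HNO₃) ≈ -1.3
(CH₃)₂CH–OPO(OH)₂ loses H₂PO₄⁻: pKₐ(H₃PO₄) ≈ 2.1
(CH₃)₂CH–OBz loses PhCOO⁻: pKₐ(C₆H₅COOH) ≈ 4.2

(CH₃)₂CH–OBz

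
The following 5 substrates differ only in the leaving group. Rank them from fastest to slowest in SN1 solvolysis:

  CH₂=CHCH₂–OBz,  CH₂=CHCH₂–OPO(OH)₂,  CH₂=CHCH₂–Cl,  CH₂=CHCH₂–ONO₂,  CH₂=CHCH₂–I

CH₂=CHCH₂–I > CH₂=CHCH₂–Cl > CH₂=CHCH₂–ONO₂ > CH₂=CHCH₂–OPO(OH)₂ > CH₂=CHCH₂–OBz

With the same alkyl group throughout, only the leaving group differentiates the rates.
Leaving-group ability tracks the stability of the departed species; conjugate-acid pKₐ is the usual yardstick (lower pKₐ → better LG).
CH₂=CHCH₂–I loses I⁻: pKₐ(HI) ≈ -10
CH₂=CHCH₂–Cl loses Cl⁻: pKₐ(HCl) ≈ -7
CH₂=CHCH₂–ONO₂ loses NO₃⁻: pKₐ(HNO₃) ≈ -1.3
CH₂=CHCH₂–OPO(OH)₂ loses H₂PO₄⁻: pKₐ(H₃PO₄) ≈ 2.1
CH₂=CHCH₂–OBz loses PhCOO⁻: pKₐ(C₆H₅COOH) ≈ 4.2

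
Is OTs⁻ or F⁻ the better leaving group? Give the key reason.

OTs⁻ is the better leaving group.
pKₐ(p-CH₃C₆H₄SO₃H (TsOH)) ≈ -2.8 versus pKₐ(HF) ≈ 3.2: OTs⁻ is the much weaker base.
Resonance-delocalised arenesulfonate.

OTs⁻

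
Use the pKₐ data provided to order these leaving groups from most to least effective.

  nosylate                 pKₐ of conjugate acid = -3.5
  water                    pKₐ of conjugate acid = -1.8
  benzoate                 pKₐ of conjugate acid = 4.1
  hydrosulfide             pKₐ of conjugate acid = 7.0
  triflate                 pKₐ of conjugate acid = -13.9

Lower conjugate-acid pKₐ ⇒ weaker base ⇒ better leaving group.
Sorting by the given values: triflate (-13.9), nosylate (-3.5), water (-1.8), benzoate (4.1), hydrosulfide (7.0).

triflate > nosylate > water > benzoate > hydrosulfide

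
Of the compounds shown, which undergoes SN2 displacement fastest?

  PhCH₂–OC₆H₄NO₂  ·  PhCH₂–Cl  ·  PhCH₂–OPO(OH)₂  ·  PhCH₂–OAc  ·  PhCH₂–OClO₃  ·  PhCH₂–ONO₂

Identical carbon frameworks mean the comparison reduces to leaving-group quality.
Leaving-group ability tracks the stability of the departed species; conjugate-acid pKₐ is the usual yardstick (lower pKₐ → better LG).
PhCH₂–OClO₃ loses ClO₄⁻: pKₐ(HClO₄) ≈ -10
PhCH₂–Cl loses Cl⁻: pKₐ(HCl) ≈ -7
PhCH₂–ONO₂ loses NO₃⁻: pKₐ(HNO₃) ≈ -1.3
PhCH₂–OPO(OH)₂ loses H₂PO₄⁻: pKₐ(H₃PO₄) ≈ 2.1
PhCH₂–OAc loses AcO⁻: pKₐ(CH₃COOH) ≈ 4.8
PhCH₂–OC₆H₄NO₂ loses p-O₂N–C₆H₄–O⁻: pKₐ(p-nitrophenol) ≈ 7.2

PhCH₂–OClO₃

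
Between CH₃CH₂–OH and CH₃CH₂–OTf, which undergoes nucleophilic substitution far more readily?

CH₃CH₂–OTf

From CH₃CH₂–OH the departing group would be OH⁻ (pKₐ(H₂O) ≈ 15.7). Strong base; essentially never leaves without prior activation.
From CH₃CH₂–OTf the leaving group is OTf⁻ (pKₐ(CF₃SO₃H (triflic acid)) ≈ -14). Charge spread over three oxygens and a CF₃ group; the premier leaving group in synthesis.
(In practice CH₃CH₂–OTf is made from CH₃CH₂–OH by treatment with Tf₂O / 2,6-lutidine, converting the hydroxyl into a triflate.)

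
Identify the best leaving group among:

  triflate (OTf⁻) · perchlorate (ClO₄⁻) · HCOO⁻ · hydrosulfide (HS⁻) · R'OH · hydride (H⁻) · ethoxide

triflate (OTf⁻)

Rank by basicity of the departing species: weakest base leaves most easily.
triflate (OTf⁻): pKₐ(CF₃SO₃H (triflic acid)) ≈ -14
perchlorate (ClO₄⁻): pKₐ(HClO₄) ≈ -10
R'OH: pKₐ(R'OH₂⁺) ≈ -2.4
HCOO⁻: pKₐ(HCOOH) ≈ 3.8
hydrosulfide (HS⁻): pKₐ(H₂S) ≈ 7
ethoxide: pKₐ(CH₃CH₂OH) ≈ 16
hydride (H⁻): pKₐ(H₂) ≈ 36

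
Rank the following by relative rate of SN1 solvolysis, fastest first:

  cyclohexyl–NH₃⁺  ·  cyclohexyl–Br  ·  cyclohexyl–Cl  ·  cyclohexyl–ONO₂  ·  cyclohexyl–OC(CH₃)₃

Same R in every case — rank the leaving groups.
Rank by basicity of the departing species: weakest base leaves most easily.
cyclohexyl–Br loses Br⁻: pKₐ(HBr) ≈ -9
cyclohexyl–Cl loses Cl⁻: pKₐ(HCl) ≈ -7
cyclohexyl–ONO₂ loses NO₃⁻: pKₐ(HNO₃) ≈ -1.3
cyclohexyl–NH₃⁺ loses NH₃: pKₐ(NH₄⁺) ≈ 9.2
cyclohexyl–OC(CH₃)₃ loses (CH₃)₃CO⁻: pKₐ(t-BuOH) ≈ 18

cyclohexyl–Br > cyclohexyl–Cl > cyclohexyl–ONO₂ > cyclohexyl–NH₃⁺ > cyclohexyl–OC(CH₃)₃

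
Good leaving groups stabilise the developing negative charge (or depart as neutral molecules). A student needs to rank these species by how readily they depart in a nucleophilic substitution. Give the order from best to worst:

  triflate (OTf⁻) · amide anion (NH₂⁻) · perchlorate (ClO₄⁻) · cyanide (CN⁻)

Rank by basicity of the departing species: weakest base leaves most easily.
triflate (OTf⁻): pKₐ(CF₃SO₃H (triflic acid)) ≈ -14 — charge spread over three oxygens and a CF₃ group; the premier leaving group in synthesis
perchlorate (ClO₄⁻): pKₐ(HClO₄) ≈ -10
cyanide (CN⁻): pKₐ(HCN) ≈ 9.2 — sp carbon stabilises the charge somewhat, but still a poor LG
amide anion (NH₂⁻): pKₐ(NH₃) ≈ 38 — extremely strong base; never a leaving group

triflate (OTf⁻) > perchlorate (ClO₄⁻) > cyanide (CN⁻) > amide anion (NH₂⁻)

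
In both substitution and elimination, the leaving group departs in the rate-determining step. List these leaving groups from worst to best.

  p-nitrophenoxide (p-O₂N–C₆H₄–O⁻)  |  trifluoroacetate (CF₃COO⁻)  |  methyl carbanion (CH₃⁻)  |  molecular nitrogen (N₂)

The more stable X⁻ (or X) is on its own — i.e. the weaker a base it is — the better a leaving group it makes.
molecular nitrogen (N₂): no meaningful conjugate acid; N₂ departs as an exceptionally stable neutral molecule
trifluoroacetate (CF₃COO⁻): pKₐ(CF₃COOH) ≈ 0.2
p-nitrophenoxide (p-O₂N–C₆H₄–O⁻): pKₐ(p-nitrophenol) ≈ 7.2
methyl carbanion (CH₃⁻): pKₐ(CH₄) ≈ 48
Listed from poorest to best leaving group as asked.

methyl carbanion (CH₃⁻) < p-nitrophenoxide (p-O₂N–C₆H₄–O⁻) < trifluoroacetate (CF₃COO⁻) < molecular nitrogen (N₂)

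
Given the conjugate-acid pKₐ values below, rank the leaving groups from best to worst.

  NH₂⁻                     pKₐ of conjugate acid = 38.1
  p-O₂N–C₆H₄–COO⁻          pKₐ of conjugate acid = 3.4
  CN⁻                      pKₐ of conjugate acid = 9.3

p-O₂N–C₆H₄–COO⁻ > CN⁻ > NH₂⁻

Lower conjugate-acid pKₐ ⇒ weaker base ⇒ better leaving group.
Sorting by the given values: p-O₂N–C₆H₄–COO⁻ (3.4), CN⁻ (9.3), NH₂⁻ (38.1).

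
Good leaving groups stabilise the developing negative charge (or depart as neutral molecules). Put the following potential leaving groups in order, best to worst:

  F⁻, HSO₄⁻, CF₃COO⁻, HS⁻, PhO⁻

HSO₄⁻ > CF₃COO⁻ > F⁻ > HS⁻ > PhO⁻

HSO₄⁻: pKₐ(H₂SO₄) ≈ -3
CF₃COO⁻: pKₐ(CF₃COOH) ≈ 0.2 — strongly electron-withdrawing CF₃ stabilises the carboxylate
F⁻: pKₐ(HF) ≈ 3.2
HS⁻: pKₐ(H₂S) ≈ 7
PhO⁻: pKₐ(C₆H₅OH (phenol)) ≈ 10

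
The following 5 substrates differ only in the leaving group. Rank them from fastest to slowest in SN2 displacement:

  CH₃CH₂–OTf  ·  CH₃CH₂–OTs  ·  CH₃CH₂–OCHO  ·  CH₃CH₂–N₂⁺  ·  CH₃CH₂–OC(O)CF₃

Same R in every case — rank the leaving groups.
Leaving-group ability tracks the stability of the departed species; conjugate-acid pKₐ is the usual yardstick (lower pKₐ → better LG).
CH₃CH₂–N₂⁺ loses N₂: no meaningful conjugate acid; N₂ departs as an exceptionally stable neutral molecule
CH₃CH₂–OTf loses OTf⁻: pKₐ(CF₃SO₃H (triflic acid)) ≈ -14
CH₃CH₂–OTs loses OTs⁻: pKₐ(p-CH₃C₆H₄SO₃H (TsOH)) ≈ -2.8
CH₃CH₂–OC(O)CF₃ loses CF₃COO⁻: pKₐ(CF₃COOH) ≈ 0.2
CH₃CH₂–OCHO loses HCOO⁻: pKₐ(HCOOH) ≈ 3.8

CH₃CH₂–N₂⁺ > CH₃CH₂–OTf > CH₃CH₂–OTs > CH₃CH₂–OC(O)CF₃ > CH₃CH₂–OCHO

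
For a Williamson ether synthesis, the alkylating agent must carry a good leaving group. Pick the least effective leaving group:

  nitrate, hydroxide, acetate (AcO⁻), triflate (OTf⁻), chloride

The more stable X⁻ (or X) is on its own — i.e. the weaker a base it is — the better a leaving group it makes.
triflate (OTf⁻): pKₐ(CF₃SO₃H (triflic acid)) ≈ -14
chloride: pKₐ(HCl) ≈ -7
nitrate: pKₐ(HNO₃) ≈ -1.3
acetate (AcO⁻): pKₐ(CH₃COOH) ≈ 4.8
hydroxide: pKₐ(H₂O) ≈ 15.7

hydroxide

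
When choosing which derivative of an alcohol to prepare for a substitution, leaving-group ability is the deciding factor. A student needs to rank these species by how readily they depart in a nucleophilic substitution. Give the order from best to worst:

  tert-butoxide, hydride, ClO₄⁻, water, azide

ClO₄⁻ > water > azide > tert-butoxide > hydride

A good leaving group is a weak base: the lower the pKₐ of its conjugate acid, the more readily it departs.
ClO₄⁻: pKₐ(HClO₄) ≈ -10
water: pKₐ(H₃O⁺) ≈ -1.7 — neutral; leaves from a protonated alcohol (R–OH₂⁺)
azide: pKₐ(HN₃) ≈ 4.7
tert-butoxide: pKₐ(t-BuOH) ≈ 18 — bulky, strongly basic alkoxide
hydride: pKₐ(H₂) ≈ 36 — extremely strong base; leaves only in special hydride-transfer contexts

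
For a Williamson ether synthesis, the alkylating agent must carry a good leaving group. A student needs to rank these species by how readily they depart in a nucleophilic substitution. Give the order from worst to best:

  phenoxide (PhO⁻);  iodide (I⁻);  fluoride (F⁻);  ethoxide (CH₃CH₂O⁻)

ethoxide (CH₃CH₂O⁻) < phenoxide (PhO⁻) < fluoride (F⁻) < iodide (I⁻)

Leaving-group ability tracks the stability of the departed species; conjugate-acid pKₐ is the usual yardstick (lower pKₐ → better LG).
iodide (I⁻): pKₐ(HI) ≈ -10 — large, highly polarisable; very weak base
fluoride (F⁻): pKₐ(HF) ≈ 3.2
phenoxide (PhO⁻): pKₐ(C₆H₅OH (phenol)) ≈ 10 — resonance into the ring helps, but still a poor LG
ethoxide (CH₃CH₂O⁻): pKₐ(CH₃CH₂OH) ≈ 16
The question asks for worst first, so the sequence is read in increasing leaving-group ability.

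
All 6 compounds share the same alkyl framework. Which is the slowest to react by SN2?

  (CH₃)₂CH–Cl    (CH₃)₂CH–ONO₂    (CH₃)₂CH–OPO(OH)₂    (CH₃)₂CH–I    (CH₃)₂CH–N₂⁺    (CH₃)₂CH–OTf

(CH₃)₂CH–OPO(OH)₂

Same R in every case — rank the leaving groups.
Rank by basicity of the departing species: weakest base leaves most easily.
(CH₃)₂CH–N₂⁺ loses N₂: no meaningful conjugate acid; N₂ departs as an exceptionally stable neutral molecule
(CH₃)₂CH–OTf loses OTf⁻: pKₐ(CF₃SO₃H (triflic acid)) ≈ -14
(CH₃)₂CH–I loses I⁻: pKₐ(HI) ≈ -10
(CH₃)₂CH–Cl loses Cl⁻: pKₐ(HCl) ≈ -7
(CH₃)₂CH–ONO₂ loses NO₃⁻: pKₐ(HNO₃) ≈ -1.3
(CH₃)₂CH–OPO(OH)₂ loses H₂PO₄⁻: pKₐ(H₃PO₄) ≈ 2.1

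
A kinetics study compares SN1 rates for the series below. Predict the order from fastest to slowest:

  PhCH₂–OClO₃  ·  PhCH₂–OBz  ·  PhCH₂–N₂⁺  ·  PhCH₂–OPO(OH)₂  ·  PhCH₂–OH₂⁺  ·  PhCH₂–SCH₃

Identical carbon frameworks mean the comparison reduces to leaving-group quality.
A good leaving group is a weak base: the lower the pKₐ of its conjugate acid, the more readily it departs.
PhCH₂–N₂⁺ loses N₂: no meaningful conjugate acid; N₂ departs as an exceptionally stable neutral molecule
PhCH₂–OClO₃ loses ClO₄⁻: pKₐ(HClO₄) ≈ -10
PhCH₂–OH₂⁺ loses H₂O: pKₐ(H₃O⁺) ≈ -1.7
PhCH₂–OPO(OH)₂ loses H₂PO₄⁻: pKₐ(H₃PO₄) ≈ 2.1
PhCH₂–OBz loses PhCOO⁻: pKₐ(C₆H₅COOH) ≈ 4.2
PhCH₂–SCH₃ loses RS⁻: pKₐ(RSH (a thiol)) ≈ 10.5

PhCH₂–N₂⁺ > PhCH₂–OClO₃ > PhCH₂–OH₂⁺ > PhCH₂–OPO(OH)₂ > PhCH₂–OBz > PhCH₂–SCH₃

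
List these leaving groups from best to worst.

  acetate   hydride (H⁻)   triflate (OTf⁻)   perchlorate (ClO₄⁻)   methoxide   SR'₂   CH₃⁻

triflate (OTf⁻) > perchlorate (ClO₄⁻) > SR'₂ > acetate > methoxide > hydride (H⁻) > CH₃⁻

A good leaving group is a weak base: the lower the pKₐ of its conjugate acid, the more readily it departs.
triflate (OTf⁻): pKₐ(CF₃SO₃H (triflic acid)) ≈ -14
perchlorate (ClO₄⁻): pKₐ(HClO₄) ≈ -10
SR'₂: pKₐ(R'₂SH⁺) ≈ -7
acetate: pKₐ(CH₃COOH) ≈ 4.8
methoxide: pKₐ(CH₃OH) ≈ 15.5
hydride (H⁻): pKₐ(H₂) ≈ 36
CH₃⁻: pKₐ(CH₄) ≈ 48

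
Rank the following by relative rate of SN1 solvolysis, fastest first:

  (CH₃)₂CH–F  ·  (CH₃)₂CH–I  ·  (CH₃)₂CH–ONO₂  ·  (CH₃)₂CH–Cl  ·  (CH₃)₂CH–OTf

(CH₃)₂CH–OTf > (CH₃)₂CH–I > (CH₃)₂CH–Cl > (CH₃)₂CH–ONO₂ > (CH₃)₂CH–F

The skeletons are identical, so relative rate is governed entirely by leaving-group ability.
The more stable X⁻ (or X) is on its own — i.e. the weaker a base it is — the better a leaving group it makes.
(CH₃)₂CH–OTf loses OTf⁻: pKₐ(CF₃SO₃H (triflic acid)) ≈ -14
(CH₃)₂CH–I loses I⁻: pKₐ(HI) ≈ -10
(CH₃)₂CH–Cl loses Cl⁻: pKₐ(HCl) ≈ -7
(CH₃)₂CH–ONO₂ loses NO₃⁻: pKₐ(HNO₃) ≈ -1.3
(CH₃)₂CH–F loses F⁻: pKₐ(HF) ≈ 3.2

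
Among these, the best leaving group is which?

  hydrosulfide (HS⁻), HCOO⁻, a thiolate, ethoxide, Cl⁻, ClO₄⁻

Rank by basicity of the departing species: weakest base leaves most easily.
ClO₄⁻: pKₐ(HClO₄) ≈ -10
Cl⁻: pKₐ(HCl) ≈ -7
HCOO⁻: pKₐ(HCOOH) ≈ 3.8
hydrosulfide (HS⁻): pKₐ(H₂S) ≈ 7
a thiolate: pKₐ(RSH (a thiol)) ≈ 10.5
ethoxide: pKₐ(CH₃CH₂OH) ≈ 16

ClO₄⁻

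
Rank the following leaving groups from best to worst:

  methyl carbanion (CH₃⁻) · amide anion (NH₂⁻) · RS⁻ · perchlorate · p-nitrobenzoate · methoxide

perchlorate > p-nitrobenzoate > RS⁻ > methoxide > amide anion (NH₂⁻) > methyl carbanion (CH₃⁻)

perchlorate: pKₐ(HClO₄) ≈ -10
p-nitrobenzoate: pKₐ(p-nitrobenzoic acid) ≈ 3.4
RS⁻: pKₐ(RSH (a thiol)) ≈ 10.5
methoxide: pKₐ(CH₃OH) ≈ 15.5
amide anion (NH₂⁻): pKₐ(NH₃) ≈ 38
methyl carbanion (CH₃⁻): pKₐ(CH₄) ≈ 48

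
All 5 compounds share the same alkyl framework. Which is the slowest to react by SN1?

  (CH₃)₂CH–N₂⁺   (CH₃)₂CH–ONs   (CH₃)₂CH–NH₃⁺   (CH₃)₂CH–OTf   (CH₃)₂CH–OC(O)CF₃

(CH₃)₂CH–NH₃⁺

The skeletons are identical, so relative rate is governed entirely by leaving-group ability.
Rank by basicity of the departing species: weakest base leaves most easily.
(CH₃)₂CH–N₂⁺ loses N₂: no meaningful conjugate acid; N₂ departs as an exceptionally stable neutral molecule
(CH₃)₂CH–OTf loses OTf⁻: pKₐ(CF₃SO₃H (triflic acid)) ≈ -14
(CH₃)₂CH–ONs loses ONs⁻: pKₐ(p-O₂NC₆H₄SO₃H) ≈ -3.5
(CH₃)₂CH–OC(O)CF₃ loses CF₃COO⁻: pKₐ(CF₃COOH) ≈ 0.2
(CH₃)₂CH–NH₃⁺ loses NH₃: pKₐ(NH₄⁺) ≈ 9.2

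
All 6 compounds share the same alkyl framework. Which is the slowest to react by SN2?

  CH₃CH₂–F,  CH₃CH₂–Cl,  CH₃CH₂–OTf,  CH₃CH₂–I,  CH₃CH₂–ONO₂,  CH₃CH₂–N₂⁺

CH₃CH₂–F

The skeletons are identical, so relative rate is governed entirely by leaving-group ability.
Rank by basicity of the departing species: weakest base leaves most easily.
CH₃CH₂–N₂⁺ loses N₂: no meaningful conjugate acid; N₂ departs as an exceptionally stable neutral molecule
CH₃CH₂–OTf loses OTf⁻: pKₐ(CF₃SO₃H (triflic acid)) ≈ -14
CH₃CH₂–I loses I⁻: pKₐ(HI) ≈ -10
CH₃CH₂–Cl loses Cl⁻: pKₐ(HCl) ≈ -7
CH₃CH₂–ONO₂ loses NO₃⁻: pKₐ(HNO₃) ≈ -1.3
CH₃CH₂–F loses F⁻: pKₐ(HF) ≈ 3.2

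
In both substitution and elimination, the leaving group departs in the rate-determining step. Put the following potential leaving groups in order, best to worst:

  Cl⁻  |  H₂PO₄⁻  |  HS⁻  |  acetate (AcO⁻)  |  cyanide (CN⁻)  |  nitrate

Cl⁻ > nitrate > H₂PO₄⁻ > acetate (AcO⁻) > HS⁻ > cyanide (CN⁻)

A good leaving group is a weak base: the lower the pKₐ of its conjugate acid, the more readily it departs.
Cl⁻: pKₐ(HCl) ≈ -7 — moderately weak base
nitrate: pKₐ(HNO₃) ≈ -1.3 — resonance-delocalised over three oxygens
H₂PO₄⁻: pKₐ(H₃PO₄) ≈ 2.1 — moderate base; biological leaving group after further activation
acetate (AcO⁻): pKₐ(CH₃COOH) ≈ 4.8 — resonance-stabilised but still a weak base
HS⁻: pKₐ(H₂S) ≈ 7
cyanide (CN⁻): pKₐ(HCN) ≈ 9.2 — sp carbon stabilises the charge somewhat, but still a poor LG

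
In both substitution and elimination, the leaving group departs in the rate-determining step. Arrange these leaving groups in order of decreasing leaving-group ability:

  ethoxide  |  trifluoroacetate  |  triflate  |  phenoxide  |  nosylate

A good leaving group is a weak base: the lower the pKₐ of its conjugate acid, the more readily it departs.
triflate: pKₐ(CF₃SO₃H (triflic acid)) ≈ -14
nosylate: pKₐ(p-O₂NC₆H₄SO₃H) ≈ -3.5
trifluoroacetate: pKₐ(CF₃COOH) ≈ 0.2
phenoxide: pKₐ(C₆H₅OH (phenol)) ≈ 10
ethoxide: pKₐ(CH₃CH₂OH) ≈ 16

triflate > nosylate > trifluoroacetate > phenoxide > ethoxide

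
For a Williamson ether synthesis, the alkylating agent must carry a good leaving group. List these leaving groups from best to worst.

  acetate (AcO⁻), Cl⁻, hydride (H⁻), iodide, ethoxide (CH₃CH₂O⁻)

Rank by basicity of the departing species: weakest base leaves most easily.
iodide: pKₐ(HI) ≈ -10
Cl⁻: pKₐ(HCl) ≈ -7
acetate (AcO⁻): pKₐ(CH₃COOH) ≈ 4.8
ethoxide (CH₃CH₂O⁻): pKₐ(CH₃CH₂OH) ≈ 16
hydride (H⁻): pKₐ(H₂) ≈ 36

iodide > Cl⁻ > acetate (AcO⁻) > ethoxide (CH₃CH₂O⁻) > hydride (H⁻)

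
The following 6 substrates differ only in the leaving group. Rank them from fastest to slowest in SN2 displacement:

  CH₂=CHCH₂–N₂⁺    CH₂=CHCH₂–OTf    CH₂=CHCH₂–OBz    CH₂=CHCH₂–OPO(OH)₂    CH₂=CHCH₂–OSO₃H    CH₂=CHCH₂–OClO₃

The skeletons are identical, so relative rate is governed entirely by leaving-group ability.
The more stable X⁻ (or X) is on its own — i.e. the weaker a base it is — the better a leaving group it makes.
CH₂=CHCH₂–N₂⁺ loses N₂: no meaningful conjugate acid; N₂ departs as an exceptionally stable neutral molecule
CH₂=CHCH₂–OTf loses OTf⁻: pKₐ(CF₃SO₃H (triflic acid)) ≈ -14
CH₂=CHCH₂–OClO₃ loses ClO₄⁻: pKₐ(HClO₄) ≈ -10
CH₂=CHCH₂–OSO₃H loses HSO₄⁻: pKₐ(H₂SO₄) ≈ -3
CH₂=CHCH₂–OPO(OH)₂ loses H₂PO₄⁻: pKₐ(H₃PO₄) ≈ 2.1
CH₂=CHCH₂–OBz loses PhCOO⁻: pKₐ(C₆H₅COOH) ≈ 4.2

CH₂=CHCH₂–N₂⁺ > CH₂=CHCH₂–OTf > CH₂=CHCH₂–OClO₃ > CH₂=CHCH₂–OSO₃H > CH₂=CHCH₂–OPO(OH)₂ > CH₂=CHCH₂–OBz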